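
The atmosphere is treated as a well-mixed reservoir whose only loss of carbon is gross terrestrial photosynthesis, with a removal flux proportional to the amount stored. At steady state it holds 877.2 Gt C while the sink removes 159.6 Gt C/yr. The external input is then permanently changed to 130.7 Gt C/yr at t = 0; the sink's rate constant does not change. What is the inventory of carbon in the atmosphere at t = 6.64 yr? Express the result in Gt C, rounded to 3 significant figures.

766 Gt C

τ = M₀/F₀ = 877.2/159.6 = 5.496 yr; rate constant k = 1/τ.
New steady state M_∞ = F₁/k = F₁·τ = 130.7 × 5.496 = 718.36 Gt C.
M(t) = M_∞ + (M₀ − M_∞)·e^(−t/τ); t/τ = 6.64/5.496 = 1.208, so e^(−t/τ) = 0.2988.
M(t) = 718.36 + 158.8 × 0.2988 = 765.81 Gt C.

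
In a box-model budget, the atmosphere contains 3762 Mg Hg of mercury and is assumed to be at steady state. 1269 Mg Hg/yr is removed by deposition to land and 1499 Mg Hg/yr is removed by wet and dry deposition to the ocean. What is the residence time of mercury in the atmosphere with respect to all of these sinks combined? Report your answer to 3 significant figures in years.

1.36 yr

Total removal flux = 1269 + 1499 = 2768.0 Mg Hg/yr.
τ = M / ΣF_out = 3762 / 2768.0 = 1.359 yr.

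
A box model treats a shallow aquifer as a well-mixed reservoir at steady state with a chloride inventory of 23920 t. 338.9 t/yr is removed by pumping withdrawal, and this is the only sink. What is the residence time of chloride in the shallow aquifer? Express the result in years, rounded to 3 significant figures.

70.6 yr

τ = M / F = 23920 / 338.9 = 70.58 yr.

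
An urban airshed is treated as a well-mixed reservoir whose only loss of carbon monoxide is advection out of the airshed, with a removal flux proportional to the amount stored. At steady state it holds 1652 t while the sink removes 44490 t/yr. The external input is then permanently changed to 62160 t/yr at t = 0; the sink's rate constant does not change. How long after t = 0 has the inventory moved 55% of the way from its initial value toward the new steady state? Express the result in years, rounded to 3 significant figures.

τ = M₀/F₀ = 1652/44490 = 0.03713 yr.
The remaining gap fraction is e^(−t/τ); 55% covered ⇒ e^(−t/τ) = 0.450.
t = −τ ln(0.450) = 0.03713 × 0.7985 = 0.02965 yr.

0.0297 yr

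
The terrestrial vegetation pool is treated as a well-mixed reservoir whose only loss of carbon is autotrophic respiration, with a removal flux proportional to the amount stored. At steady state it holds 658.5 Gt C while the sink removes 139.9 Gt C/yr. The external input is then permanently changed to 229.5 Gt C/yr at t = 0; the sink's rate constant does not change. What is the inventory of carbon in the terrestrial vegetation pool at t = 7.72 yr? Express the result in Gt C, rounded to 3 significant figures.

998 Gt C

Residence time τ = M₀/F₀ = 4.707 yr. The eventual steady state is M_∞ = M₀·(F₁/F₀) = 658.5 × 229.5/139.9 = 1080.2 Gt C.
The anomaly ΔM(t) = M(t) − M_∞ decays as ΔM₀·e^(−t/τ) with ΔM₀ = 658.5 − 1080.2 = −421.7 Gt C.
At t = 7.72 yr, e^(−t/τ) = e^(−1.640) = 0.1940, so ΔM = −81.80 Gt C and M = 1080.2 − 81.80 = 998.44 Gt C.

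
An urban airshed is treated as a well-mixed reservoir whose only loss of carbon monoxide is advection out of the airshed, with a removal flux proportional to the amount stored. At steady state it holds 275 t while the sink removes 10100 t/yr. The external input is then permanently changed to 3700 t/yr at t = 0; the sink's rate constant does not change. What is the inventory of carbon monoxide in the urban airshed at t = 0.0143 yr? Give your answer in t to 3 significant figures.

204 t

τ = M₀/F₀ = 275/10100 = 0.02723 yr; rate constant k = 1/τ.
New steady state M_∞ = F₁/k = F₁·τ = 3700 × 0.02723 = 100.74 t.
M(t) = M_∞ + (M₀ − M_∞)·e^(−t/τ); t/τ = 0.0143/0.02723 = 0.5252, so e^(−t/τ) = 0.5914.
M(t) = 100.74 + 174.3 × 0.5914 = 203.80 t.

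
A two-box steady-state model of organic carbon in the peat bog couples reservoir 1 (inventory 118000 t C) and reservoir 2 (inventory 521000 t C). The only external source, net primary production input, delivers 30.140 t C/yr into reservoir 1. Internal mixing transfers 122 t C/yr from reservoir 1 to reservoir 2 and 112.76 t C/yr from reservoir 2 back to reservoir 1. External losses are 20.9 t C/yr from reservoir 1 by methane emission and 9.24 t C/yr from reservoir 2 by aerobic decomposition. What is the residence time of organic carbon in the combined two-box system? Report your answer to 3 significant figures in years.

21200 yr

For the system as a whole, the A↔B exchange is internal and contributes nothing to the throughput; only the external sinks remove mass.
M_total = 118000 + 521000 = 639000 t C.
ΣF_external_out = 20.9 + 9.24 = 30.140 t C/yr.
τ = M_total / ΣF_ext = 639000 / 30.140 = 21200 yr.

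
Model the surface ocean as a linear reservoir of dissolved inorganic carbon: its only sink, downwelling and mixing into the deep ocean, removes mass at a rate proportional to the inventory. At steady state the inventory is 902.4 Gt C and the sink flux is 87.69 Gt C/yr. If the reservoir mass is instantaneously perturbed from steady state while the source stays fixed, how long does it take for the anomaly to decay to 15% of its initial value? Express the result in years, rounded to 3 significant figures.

19.5 yr

For a linear reservoir the anomaly decays as exp(−t/τ) with τ = M/F = 902.4/87.69 = 10.29 yr.
exp(−t/τ) = 0.15 ⇒ t = −τ ln(0.15) = 10.29 × 1.897 = 19.52 yr.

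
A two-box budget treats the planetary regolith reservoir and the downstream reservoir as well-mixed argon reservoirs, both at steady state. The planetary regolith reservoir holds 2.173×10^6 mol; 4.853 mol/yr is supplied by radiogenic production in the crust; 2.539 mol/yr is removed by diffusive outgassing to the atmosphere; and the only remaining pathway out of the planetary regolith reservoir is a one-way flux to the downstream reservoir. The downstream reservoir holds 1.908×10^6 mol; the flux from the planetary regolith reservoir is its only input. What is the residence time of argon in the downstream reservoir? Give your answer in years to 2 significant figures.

Balance the planetary regolith reservoir: ΣF_in = 4.8530 mol/yr.
Flux to the downstream reservoir = ΣF_in − (2.539) = 2.3140 mol/yr.
At steady state the output of the downstream reservoir equals its input, 2.3140 mol/yr.
τ = M / F = 1.908×10^6 / 2.3140 = 824500 yr.

820000 yr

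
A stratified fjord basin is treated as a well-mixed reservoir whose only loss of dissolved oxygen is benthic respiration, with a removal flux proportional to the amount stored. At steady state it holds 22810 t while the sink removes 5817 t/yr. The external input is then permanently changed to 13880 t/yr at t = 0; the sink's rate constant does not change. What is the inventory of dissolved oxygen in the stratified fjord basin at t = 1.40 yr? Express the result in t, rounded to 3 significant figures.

τ = M₀/F₀ = 22810/5817 = 3.921 yr; rate constant k = 1/τ.
New steady state M_∞ = F₁/k = F₁·τ = 13880 × 3.921 = 54427 t.
M(t) = M_∞ + (M₀ − M_∞)·e^(−t/τ); t/τ = 1.40/3.921 = 0.3570, so e^(−t/τ) = 0.6998.
M(t) = 54427 − 31620 × 0.6998 = 32303 t.

32300 t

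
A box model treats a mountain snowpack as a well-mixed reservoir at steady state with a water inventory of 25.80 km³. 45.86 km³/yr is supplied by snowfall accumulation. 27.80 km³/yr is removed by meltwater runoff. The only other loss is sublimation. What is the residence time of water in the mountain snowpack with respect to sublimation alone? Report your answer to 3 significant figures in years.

1.43 yr

At steady state ΣF_in = ΣF_out.
ΣF_in = 45.860 km³/yr.
Sublimation flux = ΣF_in − (27.80) = 45.860 − 27.80 = 18.06 km³/yr.
τ = M / F = 25.80 / 18.06 = 1.429 yr.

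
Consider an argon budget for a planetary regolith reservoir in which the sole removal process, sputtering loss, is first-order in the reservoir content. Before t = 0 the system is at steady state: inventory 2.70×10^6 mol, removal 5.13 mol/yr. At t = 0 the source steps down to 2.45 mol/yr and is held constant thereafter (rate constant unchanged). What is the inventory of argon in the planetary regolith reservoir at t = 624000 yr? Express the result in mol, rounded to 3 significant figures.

1.72×10^6 mol

The sink rate constant is k = F₀/M₀ = 5.13/2.70×10^6 = 1.900×10^-6 yr⁻¹.
Solving dM/dt = F₁ − kM with M(0) = M₀ gives M(t) = F₁/k + (M₀ − F₁/k)·e^(−kt).
F₁/k = 2.45/1.900×10^-6 = 1.2895×10^6 mol; kt = 1.900×10^-6 × 624000 = 1.186, e^(−kt) = 0.3056.
M(624000) = 1.2895×10^6 + (2.70×10^6 − 1.2895×10^6) × 0.3056 = 1.2895×10^6 + 431000 = 1.7205×10^6 mol.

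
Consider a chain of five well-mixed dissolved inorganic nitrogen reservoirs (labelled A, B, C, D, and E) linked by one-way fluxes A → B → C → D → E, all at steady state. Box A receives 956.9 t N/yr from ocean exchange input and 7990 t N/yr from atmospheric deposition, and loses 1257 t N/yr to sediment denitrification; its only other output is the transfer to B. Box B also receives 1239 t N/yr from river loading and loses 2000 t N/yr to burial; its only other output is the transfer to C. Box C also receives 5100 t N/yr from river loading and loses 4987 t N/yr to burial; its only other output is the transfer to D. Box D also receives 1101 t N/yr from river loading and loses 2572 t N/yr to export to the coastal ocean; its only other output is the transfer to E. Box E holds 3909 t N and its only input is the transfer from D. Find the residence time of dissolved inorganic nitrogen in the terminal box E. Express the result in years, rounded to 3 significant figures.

Box A: F(A→B) = (956.9 + 7990) − 1257 = 7689.9 t N/yr.
Box B: F(B→C) = (7689.9 + 1239) − 2000 = 6928.9 t N/yr.
Box C: F(C→D) = (6928.9 + 5100) − 4987 = 7041.9 t N/yr.
Box D: F(D→E) = (7041.9 + 1101) − 2572 = 5570.9 t N/yr.
Box E throughput = its input = 5570.9 t N/yr; τ = 3909 / 5570.9 = 0.7017 yr.

0.702 yr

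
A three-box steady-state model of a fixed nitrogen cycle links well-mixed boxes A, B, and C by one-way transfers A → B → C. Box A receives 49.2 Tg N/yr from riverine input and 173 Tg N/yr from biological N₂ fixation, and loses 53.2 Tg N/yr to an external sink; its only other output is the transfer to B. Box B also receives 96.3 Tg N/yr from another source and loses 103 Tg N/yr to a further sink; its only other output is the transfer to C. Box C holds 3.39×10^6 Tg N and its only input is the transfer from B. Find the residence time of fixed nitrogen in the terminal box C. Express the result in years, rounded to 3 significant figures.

Box A: F(A→B) = (49.2 + 173) − 53.2 = 169.00 Tg N/yr.
Box B: F(B→C) = (169.00 + 96.3) − 103 = 162.30 Tg N/yr.
Box C throughput = its input = 162.30 Tg N/yr; τ = 3.39×10^6 / 162.30 = 20890 yr.

20900 yr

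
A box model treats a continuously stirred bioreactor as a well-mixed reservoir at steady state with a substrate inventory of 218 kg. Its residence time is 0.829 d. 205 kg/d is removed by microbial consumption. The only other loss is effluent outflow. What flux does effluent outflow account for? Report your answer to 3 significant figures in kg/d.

58.0 kg/d

Total removal F = M/τ = 218 / 0.829 = 263.0 kg/d.
Effluent outflow = F − (205) = 263.0 − 205.0 = 57.97 kg/d.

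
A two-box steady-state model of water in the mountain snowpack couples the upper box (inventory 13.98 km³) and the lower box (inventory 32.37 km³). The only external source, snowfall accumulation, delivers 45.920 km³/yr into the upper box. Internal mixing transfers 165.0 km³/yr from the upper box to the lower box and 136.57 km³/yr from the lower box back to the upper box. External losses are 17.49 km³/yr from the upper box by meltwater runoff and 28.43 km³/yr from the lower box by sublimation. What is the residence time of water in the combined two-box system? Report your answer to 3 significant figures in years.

1.01 yr

Treat the two boxes together as one reservoir: the mixing fluxes between them are internal recycling, so τ = ΣM / Σ(external losses).
M_total = 13.98 + 32.37 = 46.350 km³.
ΣF_external_out = 17.49 + 28.43 = 45.920 km³/yr.
τ = M_total / ΣF_ext = 46.350 / 45.920 = 1.009 yr.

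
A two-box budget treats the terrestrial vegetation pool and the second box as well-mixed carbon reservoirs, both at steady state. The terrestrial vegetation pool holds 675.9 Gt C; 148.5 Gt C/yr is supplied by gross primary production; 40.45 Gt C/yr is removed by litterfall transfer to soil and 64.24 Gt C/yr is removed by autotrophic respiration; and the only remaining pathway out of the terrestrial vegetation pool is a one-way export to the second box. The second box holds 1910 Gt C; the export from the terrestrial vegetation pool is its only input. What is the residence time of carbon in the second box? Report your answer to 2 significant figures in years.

Balance the terrestrial vegetation pool: ΣF_in = 148.50 Gt C/yr.
Export to the second box = ΣF_in − (40.45 + 64.24) = 43.810 Gt C/yr.
At steady state the output of the second box equals its input, 43.810 Gt C/yr.
τ = M / F = 1910 / 43.810 = 43.60 yr.

44 yr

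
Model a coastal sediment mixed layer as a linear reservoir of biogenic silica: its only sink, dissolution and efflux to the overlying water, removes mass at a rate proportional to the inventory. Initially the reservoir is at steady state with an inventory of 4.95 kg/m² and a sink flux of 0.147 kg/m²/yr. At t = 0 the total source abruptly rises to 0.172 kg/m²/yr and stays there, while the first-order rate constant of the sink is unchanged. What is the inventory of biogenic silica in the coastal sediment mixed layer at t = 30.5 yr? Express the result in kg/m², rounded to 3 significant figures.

5.45 kg/m²

τ = M₀/F₀ = 4.95/0.147 = 33.67 yr; rate constant k = 1/τ.
New steady state M_∞ = F₁/k = F₁·τ = 0.172 × 33.67 = 5.7918 kg/m².
M(t) = M_∞ + (M₀ − M_∞)·e^(−t/τ); t/τ = 30.5/33.67 = 0.9058, so e^(−t/τ) = 0.4042.
M(t) = 5.7918 − 0.8418 × 0.4042 = 5.4515 kg/m².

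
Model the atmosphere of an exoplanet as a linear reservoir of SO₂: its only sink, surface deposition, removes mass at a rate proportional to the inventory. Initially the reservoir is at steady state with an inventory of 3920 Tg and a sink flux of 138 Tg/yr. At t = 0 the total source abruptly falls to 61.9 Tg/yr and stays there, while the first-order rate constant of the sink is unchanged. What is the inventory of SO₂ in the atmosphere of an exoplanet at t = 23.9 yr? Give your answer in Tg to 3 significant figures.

Residence time τ = M₀/F₀ = 28.41 yr. The eventual steady state is M_∞ = M₀·(F₁/F₀) = 3920 × 61.9/138 = 1758.3 Tg.
The anomaly ΔM(t) = M(t) − M_∞ decays as ΔM₀·e^(−t/τ) with ΔM₀ = 3920 − 1758.3 = 2162 Tg.
At t = 23.9 yr, e^(−t/τ) = e^(−0.8414) = 0.4311, so ΔM = 931.9 Tg and M = 1758.3 + 931.9 = 2690.3 Tg.

2690 Tg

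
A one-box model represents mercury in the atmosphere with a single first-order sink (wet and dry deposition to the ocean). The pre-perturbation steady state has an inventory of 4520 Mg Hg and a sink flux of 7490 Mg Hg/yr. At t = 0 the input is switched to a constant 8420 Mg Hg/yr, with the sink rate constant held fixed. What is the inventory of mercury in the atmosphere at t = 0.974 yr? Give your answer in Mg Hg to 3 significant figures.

4970 Mg Hg

τ = M₀/F₀ = 4520/7490 = 0.6035 yr; rate constant k = 1/τ.
New steady state M_∞ = F₁/k = F₁·τ = 8420 × 0.6035 = 5081.2 Mg Hg.
M(t) = M_∞ + (M₀ − M_∞)·e^(−t/τ); t/τ = 0.974/0.6035 = 1.614, so e^(−t/τ) = 0.1991.
M(t) = 5081.2 − 561.2 × 0.1991 = 4969.5 Mg Hg.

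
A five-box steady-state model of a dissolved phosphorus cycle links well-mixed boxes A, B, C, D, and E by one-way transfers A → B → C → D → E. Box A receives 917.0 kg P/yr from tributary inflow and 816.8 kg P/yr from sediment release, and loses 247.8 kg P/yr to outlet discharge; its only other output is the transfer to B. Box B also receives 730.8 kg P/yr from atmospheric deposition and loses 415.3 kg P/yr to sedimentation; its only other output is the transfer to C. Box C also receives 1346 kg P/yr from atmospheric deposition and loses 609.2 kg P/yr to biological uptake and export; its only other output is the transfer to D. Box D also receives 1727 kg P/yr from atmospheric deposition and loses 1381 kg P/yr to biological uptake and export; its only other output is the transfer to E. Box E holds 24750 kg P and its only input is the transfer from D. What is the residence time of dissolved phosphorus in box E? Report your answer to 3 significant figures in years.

8.58 yr

Box A: F(A→B) = (917.0 + 816.8) − 247.8 = 1486.0 kg P/yr.
Box B: F(B→C) = (1486.0 + 730.8) − 415.3 = 1801.5 kg P/yr.
Box C: F(C→D) = (1801.5 + 1346) − 609.2 = 2538.3 kg P/yr.
Box D: F(D→E) = (2538.3 + 1727) − 1381 = 2884.3 kg P/yr.
Box E throughput = its input = 2884.3 kg P/yr; τ = 24750 / 2884.3 = 8.581 yr.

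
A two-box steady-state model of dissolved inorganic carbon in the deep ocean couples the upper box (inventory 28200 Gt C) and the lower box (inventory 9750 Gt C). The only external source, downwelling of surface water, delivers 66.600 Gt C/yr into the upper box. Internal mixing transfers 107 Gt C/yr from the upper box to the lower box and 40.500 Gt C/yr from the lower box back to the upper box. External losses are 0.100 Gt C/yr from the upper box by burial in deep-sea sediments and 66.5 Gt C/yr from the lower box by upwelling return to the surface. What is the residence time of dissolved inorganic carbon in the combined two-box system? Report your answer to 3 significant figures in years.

570 yr

Residence time in the combined system uses the total inventory and the total *external* removal — internal exchanges between the two boxes cancel.
M_total = 28200 + 9750 = 37950 Gt C.
ΣF_external_out = 0.100 + 66.5 = 66.600 Gt C/yr.
τ = M_total / ΣF_ext = 37950 / 66.600 = 569.8 yr.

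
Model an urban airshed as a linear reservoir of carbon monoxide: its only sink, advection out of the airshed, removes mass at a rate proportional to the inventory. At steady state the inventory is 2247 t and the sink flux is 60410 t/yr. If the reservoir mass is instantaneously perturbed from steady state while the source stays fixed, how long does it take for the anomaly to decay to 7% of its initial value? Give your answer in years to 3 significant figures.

0.0989 yr

For a linear reservoir the anomaly decays as exp(−t/τ) with τ = M/F = 2247/60410 = 0.03720 yr.
exp(−t/τ) = 0.07 ⇒ t = −τ ln(0.07) = 0.03720 × 2.659 = 0.09891 yr.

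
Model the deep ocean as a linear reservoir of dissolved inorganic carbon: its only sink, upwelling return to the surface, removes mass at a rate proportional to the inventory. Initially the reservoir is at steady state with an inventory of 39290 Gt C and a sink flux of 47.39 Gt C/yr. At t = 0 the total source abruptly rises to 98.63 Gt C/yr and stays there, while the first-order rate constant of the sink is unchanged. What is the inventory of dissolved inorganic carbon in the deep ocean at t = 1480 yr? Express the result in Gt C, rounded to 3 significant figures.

τ = M₀/F₀ = 39290/47.39 = 829.1 yr; rate constant k = 1/τ.
New steady state M_∞ = F₁/k = F₁·τ = 98.63 × 829.1 = 81772 Gt C.
M(t) = M_∞ + (M₀ − M_∞)·e^(−t/τ); t/τ = 1480/829.1 = 1.785, so e^(−t/τ) = 0.1678.
M(t) = 81772 − 42480 × 0.1678 = 74644 Gt C.

74600 Gt C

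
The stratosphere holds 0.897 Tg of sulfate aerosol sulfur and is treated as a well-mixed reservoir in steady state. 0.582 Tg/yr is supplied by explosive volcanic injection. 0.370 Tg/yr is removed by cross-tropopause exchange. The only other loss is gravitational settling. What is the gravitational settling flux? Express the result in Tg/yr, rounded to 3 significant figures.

At steady state ΣF_in = ΣF_out.
ΣF_in = 0.58200 Tg/yr.
Gravitational settling flux = ΣF_in − (0.370) = 0.58200 − 0.3700 = 0.2120 Tg/yr.

0.212 Tg/yr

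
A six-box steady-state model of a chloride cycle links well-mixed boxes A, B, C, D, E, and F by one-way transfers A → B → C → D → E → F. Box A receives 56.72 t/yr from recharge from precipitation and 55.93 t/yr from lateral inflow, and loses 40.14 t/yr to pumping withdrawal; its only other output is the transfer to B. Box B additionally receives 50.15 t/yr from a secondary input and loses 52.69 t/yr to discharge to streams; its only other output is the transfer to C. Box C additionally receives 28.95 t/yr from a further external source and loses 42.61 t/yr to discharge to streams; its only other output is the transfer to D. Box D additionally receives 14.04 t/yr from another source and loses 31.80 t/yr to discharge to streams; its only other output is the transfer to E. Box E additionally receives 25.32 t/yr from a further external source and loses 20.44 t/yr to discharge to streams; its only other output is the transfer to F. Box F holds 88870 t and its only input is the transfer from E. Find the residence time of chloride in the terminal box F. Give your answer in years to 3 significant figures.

2050 yr

Box A: F(A→B) = (56.72 + 55.93) − 40.14 = 72.510 t/yr.
Box B: F(B→C) = (72.510 + 50.15) − 52.69 = 69.970 t/yr.
Box C: F(C→D) = (69.970 + 28.95) − 42.61 = 56.310 t/yr.
Box D: F(D→E) = (56.310 + 14.04) − 31.80 = 38.550 t/yr.
Box E: F(E→F) = (38.550 + 25.32) − 20.44 = 43.430 t/yr.
Box F throughput = its input = 43.430 t/yr; τ = 88870 / 43.430 = 2046 yr.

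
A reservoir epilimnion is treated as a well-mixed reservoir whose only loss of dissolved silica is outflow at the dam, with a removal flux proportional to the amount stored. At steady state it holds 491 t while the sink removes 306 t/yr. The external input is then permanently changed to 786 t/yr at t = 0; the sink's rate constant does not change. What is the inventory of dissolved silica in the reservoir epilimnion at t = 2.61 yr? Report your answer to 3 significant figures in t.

1110 t

Residence time τ = M₀/F₀ = 1.605 yr. The eventual steady state is M_∞ = M₀·(F₁/F₀) = 491 × 786/306 = 1261.2 t.
The anomaly ΔM(t) = M(t) − M_∞ decays as ΔM₀·e^(−t/τ) with ΔM₀ = 491 − 1261.2 = −770.2 t.
At t = 2.61 yr, e^(−t/τ) = e^(−1.627) = 0.1966, so ΔM = −151.4 t and M = 1261.2 − 151.4 = 1109.8 t.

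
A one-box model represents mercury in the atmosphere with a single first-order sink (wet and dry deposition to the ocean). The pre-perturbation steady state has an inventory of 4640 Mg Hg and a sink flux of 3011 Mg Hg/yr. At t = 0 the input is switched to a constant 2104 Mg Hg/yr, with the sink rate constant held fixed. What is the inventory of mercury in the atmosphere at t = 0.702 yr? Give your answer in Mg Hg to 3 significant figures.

τ = M₀/F₀ = 4640/3011 = 1.541 yr; rate constant k = 1/τ.
New steady state M_∞ = F₁/k = F₁·τ = 2104 × 1.541 = 3242.3 Mg Hg.
M(t) = M_∞ + (M₀ − M_∞)·e^(−t/τ); t/τ = 0.702/1.541 = 0.4555, so e^(−t/τ) = 0.6341.
M(t) = 3242.3 + 1398 × 0.6341 = 4128.6 Mg Hg.

4130 Mg Hg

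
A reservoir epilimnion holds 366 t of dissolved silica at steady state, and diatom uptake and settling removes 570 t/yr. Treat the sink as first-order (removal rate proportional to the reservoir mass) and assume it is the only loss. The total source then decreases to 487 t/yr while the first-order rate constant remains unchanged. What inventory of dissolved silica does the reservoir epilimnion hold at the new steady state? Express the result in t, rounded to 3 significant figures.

Rate constant k = F/M = 570 / 366 = 1.557 yr⁻¹.
At the new steady state, source = k·M_new ⇒ M_new = 487 / 1.557 = 312.7 t.
(Equivalently M_new = M × F_new/F_old = 366 × 487/570.)

313 t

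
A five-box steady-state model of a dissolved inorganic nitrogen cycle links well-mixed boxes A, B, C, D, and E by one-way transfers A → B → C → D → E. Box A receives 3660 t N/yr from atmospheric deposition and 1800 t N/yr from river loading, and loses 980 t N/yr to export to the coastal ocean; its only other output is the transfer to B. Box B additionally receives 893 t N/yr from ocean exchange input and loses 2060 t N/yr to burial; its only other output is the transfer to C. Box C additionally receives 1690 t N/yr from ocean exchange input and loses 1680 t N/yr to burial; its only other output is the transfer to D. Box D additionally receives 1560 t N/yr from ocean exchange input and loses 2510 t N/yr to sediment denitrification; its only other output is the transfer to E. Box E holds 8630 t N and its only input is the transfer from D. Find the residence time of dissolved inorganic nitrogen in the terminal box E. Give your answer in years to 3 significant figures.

Box A: F(A→B) = (3660 + 1800) − 980 = 4480.0 t N/yr.
Box B: F(B→C) = (4480.0 + 893) − 2060 = 3313.0 t N/yr.
Box C: F(C→D) = (3313.0 + 1690) − 1680 = 3323.0 t N/yr.
Box D: F(D→E) = (3323.0 + 1560) − 2510 = 2373.0 t N/yr.
Box E throughput = its input = 2373.0 t N/yr; τ = 8630 / 2373.0 = 3.637 yr.

3.64 yr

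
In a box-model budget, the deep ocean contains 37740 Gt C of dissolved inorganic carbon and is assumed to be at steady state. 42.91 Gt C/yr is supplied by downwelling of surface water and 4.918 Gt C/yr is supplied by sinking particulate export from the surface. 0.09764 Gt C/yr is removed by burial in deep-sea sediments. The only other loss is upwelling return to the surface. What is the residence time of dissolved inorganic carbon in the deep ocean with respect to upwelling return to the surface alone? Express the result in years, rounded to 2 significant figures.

790 yr

At steady state ΣF_in = ΣF_out.
ΣF_in = 42.91 + 4.918 = 47.828 Gt C/yr.
Upwelling return to the surface flux = ΣF_in − (0.09764) = 47.828 − 0.09764 = 47.73 Gt C/yr.
τ = M / F = 37740 / 47.73 = 790.7 yr.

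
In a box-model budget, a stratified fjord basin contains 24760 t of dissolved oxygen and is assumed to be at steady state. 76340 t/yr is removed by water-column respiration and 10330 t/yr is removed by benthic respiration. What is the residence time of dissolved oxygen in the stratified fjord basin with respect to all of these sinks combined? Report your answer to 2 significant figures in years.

0.29 yr

Total removal flux = 76340 + 10330 = 86670 t/yr.
τ = M / ΣF_out = 24760 / 86670 = 0.2857 yr.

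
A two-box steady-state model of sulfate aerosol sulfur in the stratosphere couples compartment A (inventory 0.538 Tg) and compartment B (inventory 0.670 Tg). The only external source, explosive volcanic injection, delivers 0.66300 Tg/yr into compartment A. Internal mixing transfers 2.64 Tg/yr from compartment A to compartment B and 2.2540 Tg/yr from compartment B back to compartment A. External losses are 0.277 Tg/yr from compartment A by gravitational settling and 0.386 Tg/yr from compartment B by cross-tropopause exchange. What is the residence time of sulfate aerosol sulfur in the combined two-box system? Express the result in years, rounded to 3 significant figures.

1.82 yr

Treat the two boxes together as one reservoir: the mixing fluxes between them are internal recycling, so τ = ΣM / Σ(external losses).
M_total = 0.538 + 0.670 = 1.2080 Tg.
ΣF_external_out = 0.277 + 0.386 = 0.66300 Tg/yr.
τ = M_total / ΣF_ext = 1.2080 / 0.66300 = 1.822 yr.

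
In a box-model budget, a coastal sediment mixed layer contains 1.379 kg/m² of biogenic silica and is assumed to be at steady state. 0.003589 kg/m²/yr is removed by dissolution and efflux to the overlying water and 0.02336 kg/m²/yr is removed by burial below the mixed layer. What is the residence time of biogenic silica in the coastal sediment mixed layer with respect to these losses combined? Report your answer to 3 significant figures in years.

Total removal = 0.003589 + 0.02336 = 0.026949 kg/m²/yr.
τ = M / ΣF_out = 1.379 / 0.026949 = 51.17 yr.

51.2 yr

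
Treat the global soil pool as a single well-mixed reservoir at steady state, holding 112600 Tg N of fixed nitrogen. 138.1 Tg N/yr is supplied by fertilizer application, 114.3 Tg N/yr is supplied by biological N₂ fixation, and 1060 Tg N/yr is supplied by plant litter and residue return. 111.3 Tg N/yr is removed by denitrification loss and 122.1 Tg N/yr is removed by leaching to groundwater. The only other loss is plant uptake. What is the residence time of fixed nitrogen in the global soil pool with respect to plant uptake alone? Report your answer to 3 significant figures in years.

104 yr

At steady state ΣF_in = ΣF_out.
ΣF_in = 138.1 + 114.3 + 1060 = 1312.4 Tg N/yr.
Plant uptake flux = ΣF_in − (111.3 + 122.1) = 1312.4 − 233.4 = 1079 Tg N/yr.
τ = M / F = 112600 / 1079 = 104.4 yr.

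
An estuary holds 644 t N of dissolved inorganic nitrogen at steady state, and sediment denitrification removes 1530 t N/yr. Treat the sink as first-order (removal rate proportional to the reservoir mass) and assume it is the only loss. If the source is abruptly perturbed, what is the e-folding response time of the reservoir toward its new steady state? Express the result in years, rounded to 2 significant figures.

For a linear reservoir the response time equals the residence time τ = M/F.
τ = 644 / 1530 = 0.4209 yr.

0.42 yr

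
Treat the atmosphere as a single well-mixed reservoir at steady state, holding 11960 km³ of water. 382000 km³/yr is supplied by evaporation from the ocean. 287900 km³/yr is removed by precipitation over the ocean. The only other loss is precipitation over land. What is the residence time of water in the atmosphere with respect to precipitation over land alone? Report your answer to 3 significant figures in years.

At steady state ΣF_in = ΣF_out.
ΣF_in = 382000 km³/yr.
Precipitation over land flux = ΣF_in − (287900) = 382000 − 287900 = 94100 km³/yr.
τ = M / F = 11960 / 94100 = 0.1271 yr.

0.127 yr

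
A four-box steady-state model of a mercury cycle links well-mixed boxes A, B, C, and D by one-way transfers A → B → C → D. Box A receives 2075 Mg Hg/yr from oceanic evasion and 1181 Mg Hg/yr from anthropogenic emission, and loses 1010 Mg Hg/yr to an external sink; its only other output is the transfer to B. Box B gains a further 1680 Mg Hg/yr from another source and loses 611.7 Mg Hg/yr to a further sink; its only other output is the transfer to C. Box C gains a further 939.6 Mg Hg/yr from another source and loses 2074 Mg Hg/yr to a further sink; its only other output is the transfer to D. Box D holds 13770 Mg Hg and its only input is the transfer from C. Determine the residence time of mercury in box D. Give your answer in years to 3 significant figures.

6.32 yr

Box A: F(A→B) = (2075 + 1181) − 1010 = 2246.0 Mg Hg/yr.
Box B: F(B→C) = (2246.0 + 1680) − 611.7 = 3314.3 Mg Hg/yr.
Box C: F(C→D) = (3314.3 + 939.6) − 2074 = 2179.9 Mg Hg/yr.
Box D throughput = its input = 2179.9 Mg Hg/yr; τ = 13770 / 2179.9 = 6.317 yr.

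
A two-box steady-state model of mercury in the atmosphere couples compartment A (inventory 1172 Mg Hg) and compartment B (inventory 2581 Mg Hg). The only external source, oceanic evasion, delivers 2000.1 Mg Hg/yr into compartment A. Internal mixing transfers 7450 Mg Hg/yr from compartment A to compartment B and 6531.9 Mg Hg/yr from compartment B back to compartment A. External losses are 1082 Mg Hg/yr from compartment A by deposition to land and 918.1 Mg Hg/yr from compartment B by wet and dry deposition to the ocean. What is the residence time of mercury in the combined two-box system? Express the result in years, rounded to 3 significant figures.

Treat the two boxes together as one reservoir: the mixing fluxes between them are internal recycling, so τ = ΣM / Σ(external losses).
M_total = 1172 + 2581 = 3753.0 Mg Hg.
ΣF_external_out = 1082 + 918.1 = 2000.1 Mg Hg/yr.
τ = M_total / ΣF_ext = 3753.0 / 2000.1 = 1.876 yr.

1.88 yr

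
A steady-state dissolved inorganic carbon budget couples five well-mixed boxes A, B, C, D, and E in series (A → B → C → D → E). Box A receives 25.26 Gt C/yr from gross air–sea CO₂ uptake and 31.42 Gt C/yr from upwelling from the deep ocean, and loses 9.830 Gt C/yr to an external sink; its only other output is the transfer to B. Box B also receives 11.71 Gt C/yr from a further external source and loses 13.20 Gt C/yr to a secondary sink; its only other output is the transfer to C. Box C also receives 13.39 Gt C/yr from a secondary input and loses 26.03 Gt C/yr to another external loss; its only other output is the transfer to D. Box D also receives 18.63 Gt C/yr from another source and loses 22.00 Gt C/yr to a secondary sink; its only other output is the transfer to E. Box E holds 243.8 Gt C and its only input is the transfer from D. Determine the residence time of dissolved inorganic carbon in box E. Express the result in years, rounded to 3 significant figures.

8.31 yr

Box A: F(A→B) = (25.26 + 31.42) − 9.830 = 46.850 Gt C/yr.
Box B: F(B→C) = (46.850 + 11.71) − 13.20 = 45.360 Gt C/yr.
Box C: F(C→D) = (45.360 + 13.39) − 26.03 = 32.720 Gt C/yr.
Box D: F(D→E) = (32.720 + 18.63) − 22.00 = 29.350 Gt C/yr.
Box E throughput = its input = 29.350 Gt C/yr; τ = 243.8 / 29.350 = 8.307 yr.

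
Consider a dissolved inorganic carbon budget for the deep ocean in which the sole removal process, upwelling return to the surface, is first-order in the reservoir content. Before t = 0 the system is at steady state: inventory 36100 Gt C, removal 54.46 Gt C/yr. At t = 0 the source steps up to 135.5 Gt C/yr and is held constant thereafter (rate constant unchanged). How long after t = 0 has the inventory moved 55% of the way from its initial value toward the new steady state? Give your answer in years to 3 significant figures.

529 yr

τ = M₀/F₀ = 36100/54.46 = 662.9 yr.
The remaining gap fraction is e^(−t/τ); 55% covered ⇒ e^(−t/τ) = 0.450.
t = −τ ln(0.450) = 662.9 × 0.7985 = 529.3 yr.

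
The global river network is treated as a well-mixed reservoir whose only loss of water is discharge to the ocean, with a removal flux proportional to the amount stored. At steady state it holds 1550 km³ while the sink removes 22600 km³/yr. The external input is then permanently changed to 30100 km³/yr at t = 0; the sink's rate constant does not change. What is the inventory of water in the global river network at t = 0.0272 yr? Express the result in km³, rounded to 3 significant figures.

1720 km³

Residence time τ = M₀/F₀ = 0.06858 yr. The eventual steady state is M_∞ = M₀·(F₁/F₀) = 1550 × 30100/22600 = 2064.4 km³.
The anomaly ΔM(t) = M(t) − M_∞ decays as ΔM₀·e^(−t/τ) with ΔM₀ = 1550 − 2064.4 = −514.4 km³.
At t = 0.0272 yr, e^(−t/τ) = e^(−0.3966) = 0.6726, so ΔM = −346.0 km³ and M = 2064.4 − 346.0 = 1718.4 km³.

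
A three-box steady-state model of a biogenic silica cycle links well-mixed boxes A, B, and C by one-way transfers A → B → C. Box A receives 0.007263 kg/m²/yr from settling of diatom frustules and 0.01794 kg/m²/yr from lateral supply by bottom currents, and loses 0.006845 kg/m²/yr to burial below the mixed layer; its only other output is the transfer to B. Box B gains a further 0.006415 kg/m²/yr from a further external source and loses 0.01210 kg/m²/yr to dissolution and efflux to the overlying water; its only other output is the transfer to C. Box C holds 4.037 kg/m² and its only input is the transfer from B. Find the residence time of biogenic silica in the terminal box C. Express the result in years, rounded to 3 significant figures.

319 yr

Box A: F(A→B) = (0.007263 + 0.01794) − 0.006845 = 0.018358 kg/m²/yr.
Box B: F(B→C) = (0.018358 + 0.006415) − 0.01210 = 0.012673 kg/m²/yr.
Box C throughput = its input = 0.012673 kg/m²/yr; τ = 4.037 / 0.012673 = 318.6 yr.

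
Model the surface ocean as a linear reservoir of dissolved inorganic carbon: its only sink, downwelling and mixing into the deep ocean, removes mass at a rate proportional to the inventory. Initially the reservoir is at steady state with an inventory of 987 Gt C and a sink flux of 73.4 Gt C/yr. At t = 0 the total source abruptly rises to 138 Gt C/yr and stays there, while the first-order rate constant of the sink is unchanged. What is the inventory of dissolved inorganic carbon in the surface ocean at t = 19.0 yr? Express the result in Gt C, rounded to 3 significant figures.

The sink rate constant is k = F₀/M₀ = 73.4/987 = 0.07437 yr⁻¹.
Solving dM/dt = F₁ − kM with M(0) = M₀ gives M(t) = F₁/k + (M₀ − F₁/k)·e^(−kt).
F₁/k = 138/0.07437 = 1855.7 Gt C; kt = 0.07437 × 19.0 = 1.413, e^(−kt) = 0.2434.
M(19.0) = 1855.7 + (987 − 1855.7) × 0.2434 = 1855.7 − 211.5 = 1644.2 Gt C.

1640 Gt C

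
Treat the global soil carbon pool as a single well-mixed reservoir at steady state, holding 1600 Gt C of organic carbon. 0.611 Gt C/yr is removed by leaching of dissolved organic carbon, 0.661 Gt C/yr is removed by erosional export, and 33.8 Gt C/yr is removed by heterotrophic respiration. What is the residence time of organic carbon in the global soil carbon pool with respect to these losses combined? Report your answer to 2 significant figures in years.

46 yr

Total removal = 0.6110 + 0.6610 + 33.80 = 35.072 Gt C/yr.
τ = M / ΣF_out = 1600 / 35.072 = 45.62 yr.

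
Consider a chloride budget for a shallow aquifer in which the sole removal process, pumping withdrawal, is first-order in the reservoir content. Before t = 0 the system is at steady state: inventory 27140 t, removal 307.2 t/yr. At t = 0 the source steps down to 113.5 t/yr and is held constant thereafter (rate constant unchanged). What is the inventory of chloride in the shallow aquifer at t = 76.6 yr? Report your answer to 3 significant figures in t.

τ = M₀/F₀ = 27140/307.2 = 88.35 yr; rate constant k = 1/τ.
New steady state M_∞ = F₁/k = F₁·τ = 113.5 × 88.35 = 10027 t.
M(t) = M_∞ + (M₀ − M_∞)·e^(−t/τ); t/τ = 76.6/88.35 = 0.8670, so e^(−t/τ) = 0.4202.
M(t) = 10027 + 17110 × 0.4202 = 17218 t.

17200 t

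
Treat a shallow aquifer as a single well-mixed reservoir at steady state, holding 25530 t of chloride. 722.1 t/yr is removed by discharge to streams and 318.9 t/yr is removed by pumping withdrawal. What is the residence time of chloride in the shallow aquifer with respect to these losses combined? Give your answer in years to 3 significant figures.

24.5 yr

Total removal = 722.1 + 318.9 = 1041.0 t/yr.
τ = M / ΣF_out = 25530 / 1041.0 = 24.52 yr.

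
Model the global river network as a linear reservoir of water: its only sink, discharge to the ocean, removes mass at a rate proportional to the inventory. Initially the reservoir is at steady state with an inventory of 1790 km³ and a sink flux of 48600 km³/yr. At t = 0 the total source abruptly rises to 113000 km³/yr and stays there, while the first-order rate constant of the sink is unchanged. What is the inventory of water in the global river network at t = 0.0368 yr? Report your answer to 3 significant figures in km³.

3290 km³

The sink rate constant is k = F₀/M₀ = 48600/1790 = 27.15 yr⁻¹.
Solving dM/dt = F₁ − kM with M(0) = M₀ gives M(t) = F₁/k + (M₀ − F₁/k)·e^(−kt).
F₁/k = 113000/27.15 = 4161.9 km³; kt = 27.15 × 0.0368 = 0.9992, e^(−kt) = 0.3682.
M(0.0368) = 4161.9 + (1790 − 4161.9) × 0.3682 = 4161.9 − 873.3 = 3288.6 km³.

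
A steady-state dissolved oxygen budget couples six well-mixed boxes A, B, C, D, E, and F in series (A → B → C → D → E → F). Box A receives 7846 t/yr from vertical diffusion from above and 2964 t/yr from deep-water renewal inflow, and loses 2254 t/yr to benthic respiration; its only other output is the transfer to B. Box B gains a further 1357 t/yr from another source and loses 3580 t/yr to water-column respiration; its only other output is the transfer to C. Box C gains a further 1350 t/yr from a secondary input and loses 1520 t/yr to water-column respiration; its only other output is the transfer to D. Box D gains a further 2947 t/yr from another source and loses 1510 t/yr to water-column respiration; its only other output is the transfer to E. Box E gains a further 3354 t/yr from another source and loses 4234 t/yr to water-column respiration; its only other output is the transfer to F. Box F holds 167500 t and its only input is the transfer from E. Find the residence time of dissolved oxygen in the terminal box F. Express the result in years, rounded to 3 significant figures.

Box A: F(A→B) = (7846 + 2964) − 2254 = 8556.0 t/yr.
Box B: F(B→C) = (8556.0 + 1357) − 3580 = 6333.0 t/yr.
Box C: F(C→D) = (6333.0 + 1350) − 1520 = 6163.0 t/yr.
Box D: F(D→E) = (6163.0 + 2947) − 1510 = 7600.0 t/yr.
Box E: F(E→F) = (7600.0 + 3354) − 4234 = 6720.0 t/yr.
Box F throughput = its input = 6720.0 t/yr; τ = 167500 / 6720.0 = 24.93 yr.

24.9 yr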